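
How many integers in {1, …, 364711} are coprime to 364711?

343200

Factor: 364711 = 23 · 101 · 157.
φ(364711) = (23−1) · (101−1) · (157−1) = 22 · 100 · 156 = 343200.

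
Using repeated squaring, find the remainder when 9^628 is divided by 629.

9^1 ≡ 9 (mod 629)
9^2 ≡ 9^2 = 81 ≡ 81 (mod 629)
9^4 ≡ 81^2 = 6561 ≡ 271 (mod 629)
9^8 ≡ 271^2 = 73441 ≡ 477 (mod 629)
9^16 ≡ 477^2 = 227529 ≡ 460 (mod 629)
9^32 ≡ 460^2 = 211600 ≡ 256 (mod 629)
9^64 ≡ 256^2 = 65536 ≡ 120 (mod 629)
9^128 ≡ 120^2 = 14400 ≡ 562 (mod 629)
9^256 ≡ 562^2 = 315844 ≡ 86 (mod 629)
9^512 ≡ 86^2 = 7396 ≡ 477 (mod 629)
628 = 512 + 64 + 32 + 16 + 4 in binary powers of 2.
So 9^628 ≡ 477 · 120 · 256 · 460 · 271 ≡ 16 (mod 629).
Since 16 ≠ 1, base 9 is a Fermat witness: 629 is composite.

16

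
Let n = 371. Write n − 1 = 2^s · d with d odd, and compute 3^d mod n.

371 − 1 = 370 = 2^1 · 185, so d = 185.
3^1 ≡ 3 (mod 371)
3^2 ≡ 3^2 = 9 ≡ 9 (mod 371)
3^4 ≡ 9^2 = 81 ≡ 81 (mod 371)
3^8 ≡ 81^2 = 6561 ≡ 254 (mod 371)
3^16 ≡ 254^2 = 64516 ≡ 333 (mod 371)
3^32 ≡ 333^2 = 110889 ≡ 331 (mod 371)
3^64 ≡ 331^2 = 109561 ≡ 116 (mod 371)
3^128 ≡ 116^2 = 13456 ≡ 100 (mod 371)
185 = 128 + 32 + 16 + 8 + 1 in binary powers of 2.
So 3^185 ≡ 100 · 331 · 333 · 254 · 3 ≡ 26 (mod 371).
Squaring chain: 26; never reaches −1, so base 3 is a Miller–Rabin witness that 371 is composite.

26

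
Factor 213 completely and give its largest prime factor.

71

213 = 3 · 71
71 is prime.
So 213 = 3 · 71; the largest prime factor is 71.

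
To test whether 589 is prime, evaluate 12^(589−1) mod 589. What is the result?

12^1 ≡ 12 (mod 589)
12^2 ≡ 12^2 = 144 ≡ 144 (mod 589)
12^4 ≡ 144^2 = 20736 ≡ 121 (mod 589)
12^8 ≡ 121^2 = 14641 ≡ 505 (mod 589)
12^16 ≡ 505^2 = 255025 ≡ 577 (mod 589)
12^32 ≡ 577^2 = 332929 ≡ 144 (mod 589)
12^64 ≡ 144^2 = 20736 ≡ 121 (mod 589)
12^128 ≡ 121^2 = 14641 ≡ 505 (mod 589)
12^256 ≡ 505^2 = 255025 ≡ 577 (mod 589)
12^512 ≡ 577^2 = 332929 ≡ 144 (mod 589)
588 = 512 + 64 + 8 + 4 in binary powers of 2.
So 12^588 ≡ 144 · 121 · 505 · 121 ≡ 39 (mod 589).
Since 39 ≠ 1, base 12 is a Fermat witness: 589 is composite.

39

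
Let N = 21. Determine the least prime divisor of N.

3

21 is odd.
Digit sum 3, divisible by 3.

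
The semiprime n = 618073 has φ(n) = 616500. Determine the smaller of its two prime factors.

751

φ(n) = (p−1)(q−1) = n − (p+q) + 1, so p + q = 618073 − 616500 + 1 = 1574.
p and q are the roots of t² − 1574t + 618073 = 0.
Discriminant: 1574² − 4·618073 = 2477476 − 2472292 = 5184; √5184 = 72.
q = (1574 − 72)/2 = 751, p = (1574 + 72)/2 = 823.
Check: 751 · 823 = 618073.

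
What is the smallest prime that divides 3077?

3077 is odd.
Digit sum 17, not divisible by 3.
Ends in 7: not divisible by 5.
7: 3077 = 7·439 + 4
11: 3077 = 11·279 + 8
13: 3077 = 13·236 + 9
17: 3077 = 17·181

17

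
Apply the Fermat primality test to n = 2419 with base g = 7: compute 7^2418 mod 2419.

743

7^1 ≡ 7 (mod 2419)
7^2 ≡ 7^2 = 49 ≡ 49 (mod 2419)
7^4 ≡ 49^2 = 2401 ≡ 2401 (mod 2419)
7^8 ≡ 2401^2 = 5764801 ≡ 324 (mod 2419)
7^16 ≡ 324^2 = 104976 ≡ 959 (mod 2419)
7^32 ≡ 959^2 = 919681 ≡ 461 (mod 2419)
7^64 ≡ 461^2 = 212521 ≡ 2068 (mod 2419)
7^128 ≡ 2068^2 = 4276624 ≡ 2251 (mod 2419)
7^256 ≡ 2251^2 = 5067001 ≡ 1615 (mod 2419)
7^512 ≡ 1615^2 = 2608225 ≡ 543 (mod 2419)
7^1024 ≡ 543^2 = 294849 ≡ 2150 (mod 2419)
7^2048 ≡ 2150^2 = 4622500 ≡ 2210 (mod 2419)
2418 = 2048 + 256 + 64 + 32 + 16 + 2 in binary powers of 2.
So 7^2418 ≡ 2210 · 1615 · 2068 · 461 · 959 · 49 ≡ 743 (mod 2419).
Since 743 ≠ 1, base 7 is a Fermat witness: 2419 is composite.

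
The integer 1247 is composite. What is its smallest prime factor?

29

1247 is odd.
Digit sum 14, not divisible by 3.
Ends in 7: not divisible by 5.
7: 1247 = 7·178 + 1
11: 1247 = 11·113 + 4
13: 1247 = 13·95 + 12
17: 1247 = 17·73 + 6
19: 1247 = 19·65 + 12
23: 1247 = 23·54 + 5
29: 1247 = 29·43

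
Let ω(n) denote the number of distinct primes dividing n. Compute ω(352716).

6

352716 = 2^2 · 88179
88179 = 3 · 29393
29393 = 7 · 4199
4199 = 13 · 323
323 = 17 · 19
352716 = 2^2 · 3 · 7 · 13 · 17 · 19, which has 6 distinct prime factors.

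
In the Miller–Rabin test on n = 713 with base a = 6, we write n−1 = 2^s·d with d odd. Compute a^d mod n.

713 − 1 = 712 = 2^3 · 89, so d = 89.
6^1 ≡ 6 (mod 713)
6^2 ≡ 6^2 = 36 ≡ 36 (mod 713)
6^4 ≡ 36^2 = 1296 ≡ 583 (mod 713)
6^8 ≡ 583^2 = 339889 ≡ 501 (mod 713)
6^16 ≡ 501^2 = 251001 ≡ 25 (mod 713)
6^32 ≡ 25^2 = 625 ≡ 625 (mod 713)
6^64 ≡ 625^2 = 390625 ≡ 614 (mod 713)
89 = 64 + 16 + 8 + 1 in binary powers of 2.
So 6^89 ≡ 614 · 25 · 501 · 6 ≡ 305 (mod 713).
Squaring chain: 305 → 335 → 284; never reaches −1, so base 6 is a Miller–Rabin witness that 713 is composite.

305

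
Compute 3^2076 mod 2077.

3^1 ≡ 3 (mod 2077)
3^2 ≡ 3^2 = 9 ≡ 9 (mod 2077)
3^4 ≡ 9^2 = 81 ≡ 81 (mod 2077)
3^8 ≡ 81^2 = 6561 ≡ 330 (mod 2077)
3^16 ≡ 330^2 = 108900 ≡ 896 (mod 2077)
3^32 ≡ 896^2 = 802816 ≡ 1094 (mod 2077)
3^64 ≡ 1094^2 = 1196836 ≡ 484 (mod 2077)
3^128 ≡ 484^2 = 234256 ≡ 1632 (mod 2077)
3^256 ≡ 1632^2 = 2663424 ≡ 710 (mod 2077)
3^512 ≡ 710^2 = 504100 ≡ 1466 (mod 2077)
3^1024 ≡ 1466^2 = 2149156 ≡ 1538 (mod 2077)
3^2048 ≡ 1538^2 = 2365444 ≡ 1818 (mod 2077)
2076 = 2048 + 16 + 8 + 4 in binary powers of 2.
So 3^2076 ≡ 1818 · 896 · 330 · 81 ≡ 1938 (mod 2077).
Since 1938 ≠ 1, base 3 is a Fermat witness: 2077 is composite.

1938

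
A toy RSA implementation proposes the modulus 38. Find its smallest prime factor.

2

38 is even: 2 divides it.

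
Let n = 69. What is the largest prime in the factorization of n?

23

69 = 3 · 23
23 is prime.
So 69 = 3 · 23; the largest prime factor is 23.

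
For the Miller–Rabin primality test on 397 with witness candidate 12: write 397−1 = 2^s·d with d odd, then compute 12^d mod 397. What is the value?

1

397 − 1 = 396 = 2^2 · 99, so d = 99.
12^1 ≡ 12 (mod 397)
12^2 ≡ 12^2 = 144 ≡ 144 (mod 397)
12^4 ≡ 144^2 = 20736 ≡ 92 (mod 397)
12^8 ≡ 92^2 = 8464 ≡ 127 (mod 397)
12^16 ≡ 127^2 = 16129 ≡ 249 (mod 397)
12^32 ≡ 249^2 = 62001 ≡ 69 (mod 397)
12^64 ≡ 69^2 = 4761 ≡ 394 (mod 397)
99 = 64 + 32 + 2 + 1 in binary powers of 2.
So 12^99 ≡ 394 · 69 · 144 · 12 ≡ 1 (mod 397).
Since 12^d ≡ 1 (mod 397), base 12 does not prove 397 composite.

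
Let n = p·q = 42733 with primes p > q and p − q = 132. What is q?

151

Since p = q + 132, we have 42733 = q(q + 132), so q² + 132q − 42733 = 0.
Discriminant: 132² + 4·42733 = 17424 + 170932 = 188356; √188356 = 434.
q = (−132 + 434)/2 = 151, and p = q + 132 = 283.
Check: 151 · 283 = 42733.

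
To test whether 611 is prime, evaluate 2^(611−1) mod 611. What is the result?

101

2^1 ≡ 2 (mod 611)
2^2 ≡ 2^2 = 4 ≡ 4 (mod 611)
2^4 ≡ 4^2 = 16 ≡ 16 (mod 611)
2^8 ≡ 16^2 = 256 ≡ 256 (mod 611)
2^16 ≡ 256^2 = 65536 ≡ 159 (mod 611)
2^32 ≡ 159^2 = 25281 ≡ 230 (mod 611)
2^64 ≡ 230^2 = 52900 ≡ 354 (mod 611)
2^128 ≡ 354^2 = 125316 ≡ 61 (mod 611)
2^256 ≡ 61^2 = 3721 ≡ 55 (mod 611)
2^512 ≡ 55^2 = 3025 ≡ 581 (mod 611)
610 = 512 + 64 + 32 + 2 in binary powers of 2.
So 2^610 ≡ 581 · 354 · 230 · 4 ≡ 101 (mod 611).
Since 101 ≠ 1, base 2 is a Fermat witness: 611 is composite.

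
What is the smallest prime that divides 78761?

78761 is odd.
Digit sum 29, not divisible by 3.
Ends in 1: not divisible by 5.
7: 78761 = 7·11251 + 4
11: 78761 = 11·7160 + 1
13: 78761 = 13·6058 + 7
17: 78761 = 17·4633

17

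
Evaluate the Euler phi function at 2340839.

2287480

Factor: 2340839 = 107 · 131 · 167.
φ(2340839) = (107−1) · (131−1) · (167−1) = 106 · 130 · 166 = 2287480.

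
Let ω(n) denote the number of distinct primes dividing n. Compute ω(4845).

4

4845 = 3 · 1615
1615 = 5 · 323
323 = 17 · 19
4845 = 3 · 5 · 17 · 19, which has 4 distinct prime factors.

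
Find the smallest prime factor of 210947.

210947 is odd.
Digit sum 23, not divisible by 3.
Ends in 7: not divisible by 5.
7: 210947 = 7·30135 + 2
11: 210947 = 11·19177

11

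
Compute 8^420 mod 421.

1

8^1 ≡ 8 (mod 421)
8^2 ≡ 8^2 = 64 ≡ 64 (mod 421)
8^4 ≡ 64^2 = 4096 ≡ 307 (mod 421)
8^8 ≡ 307^2 = 94249 ≡ 366 (mod 421)
8^16 ≡ 366^2 = 133956 ≡ 78 (mod 421)
8^32 ≡ 78^2 = 6084 ≡ 190 (mod 421)
8^64 ≡ 190^2 = 36100 ≡ 315 (mod 421)
8^128 ≡ 315^2 = 99225 ≡ 290 (mod 421)
8^256 ≡ 290^2 = 84100 ≡ 321 (mod 421)
420 = 256 + 128 + 32 + 4 in binary powers of 2.
So 8^420 ≡ 321 · 290 · 190 · 307 ≡ 1 (mod 421).
Since the result is 1, base 8 gives no evidence that 421 is composite.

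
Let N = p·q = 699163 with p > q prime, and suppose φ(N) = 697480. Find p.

941

φ(n) = (p−1)(q−1) = n − (p+q) + 1, so p + q = 699163 − 697480 + 1 = 1684.
p and q are the roots of t² − 1684t + 699163 = 0.
Discriminant: 1684² − 4·699163 = 2835856 − 2796652 = 39204; √39204 = 198.
q = (1684 − 198)/2 = 743, p = (1684 + 198)/2 = 941.
Check: 743 · 941 = 699163.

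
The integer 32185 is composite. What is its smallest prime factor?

5

32185 is odd.
Digit sum 19, not divisible by 3.
Ends in 5: divisible by 5.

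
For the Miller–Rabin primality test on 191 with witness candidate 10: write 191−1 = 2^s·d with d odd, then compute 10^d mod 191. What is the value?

191 − 1 = 190 = 2^1 · 95, so d = 95.
10^1 ≡ 10 (mod 191)
10^2 ≡ 10^2 = 100 ≡ 100 (mod 191)
10^4 ≡ 100^2 = 10000 ≡ 68 (mod 191)
10^8 ≡ 68^2 = 4624 ≡ 40 (mod 191)
10^16 ≡ 40^2 = 1600 ≡ 72 (mod 191)
10^32 ≡ 72^2 = 5184 ≡ 27 (mod 191)
10^64 ≡ 27^2 = 729 ≡ 156 (mod 191)
95 = 64 + 16 + 8 + 4 + 2 + 1 in binary powers of 2.
So 10^95 ≡ 156 · 72 · 40 · 68 · 100 · 10 ≡ 1 (mod 191).
Since 10^d ≡ 1 (mod 191), base 10 does not prove 191 composite.

1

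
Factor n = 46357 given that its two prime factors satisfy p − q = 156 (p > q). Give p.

Since p = q + 156, we have 46357 = q(q + 156), so q² + 156q − 46357 = 0.
Discriminant: 156² + 4·46357 = 24336 + 185428 = 209764; √209764 = 458.
q = (−156 + 458)/2 = 151, and p = q + 156 = 307.
Check: 151 · 307 = 46357.

307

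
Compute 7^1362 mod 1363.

7^1 ≡ 7 (mod 1363)
7^2 ≡ 7^2 = 49 ≡ 49 (mod 1363)
7^4 ≡ 49^2 = 2401 ≡ 1038 (mod 1363)
7^8 ≡ 1038^2 = 1077444 ≡ 674 (mod 1363)
7^16 ≡ 674^2 = 454276 ≡ 397 (mod 1363)
7^32 ≡ 397^2 = 157609 ≡ 864 (mod 1363)
7^64 ≡ 864^2 = 746496 ≡ 935 (mod 1363)
7^128 ≡ 935^2 = 874225 ≡ 542 (mod 1363)
7^256 ≡ 542^2 = 293764 ≡ 719 (mod 1363)
7^512 ≡ 719^2 = 516961 ≡ 384 (mod 1363)
7^1024 ≡ 384^2 = 147456 ≡ 252 (mod 1363)
1362 = 1024 + 256 + 64 + 16 + 2 in binary powers of 2.
So 7^1362 ≡ 252 · 719 · 935 · 397 · 49 ≡ 545 (mod 1363).
Since 545 ≠ 1, base 7 is a Fermat witness: 1363 is composite.

545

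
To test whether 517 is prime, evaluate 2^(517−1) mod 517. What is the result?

460

2^1 ≡ 2 (mod 517)
2^2 ≡ 2^2 = 4 ≡ 4 (mod 517)
2^4 ≡ 4^2 = 16 ≡ 16 (mod 517)
2^8 ≡ 16^2 = 256 ≡ 256 (mod 517)
2^16 ≡ 256^2 = 65536 ≡ 394 (mod 517)
2^32 ≡ 394^2 = 155236 ≡ 136 (mod 517)
2^64 ≡ 136^2 = 18496 ≡ 401 (mod 517)
2^128 ≡ 401^2 = 160801 ≡ 14 (mod 517)
2^256 ≡ 14^2 = 196 ≡ 196 (mod 517)
2^512 ≡ 196^2 = 38416 ≡ 158 (mod 517)
516 = 512 + 4 in binary powers of 2.
So 2^516 ≡ 158 · 16 ≡ 460 (mod 517).
Since 460 ≠ 1, base 2 is a Fermat witness: 517 is composite.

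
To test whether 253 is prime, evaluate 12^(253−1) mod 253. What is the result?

12^1 ≡ 12 (mod 253)
12^2 ≡ 12^2 = 144 ≡ 144 (mod 253)
12^4 ≡ 144^2 = 20736 ≡ 243 (mod 253)
12^8 ≡ 243^2 = 59049 ≡ 100 (mod 253)
12^16 ≡ 100^2 = 10000 ≡ 133 (mod 253)
12^32 ≡ 133^2 = 17689 ≡ 232 (mod 253)
12^64 ≡ 232^2 = 53824 ≡ 188 (mod 253)
12^128 ≡ 188^2 = 35344 ≡ 177 (mod 253)
252 = 128 + 64 + 32 + 16 + 8 + 4 in binary powers of 2.
So 12^252 ≡ 177 · 188 · 232 · 133 · 100 · 243 ≡ 232 (mod 253).
Since 232 ≠ 1, base 12 is a Fermat witness: 253 is composite.

232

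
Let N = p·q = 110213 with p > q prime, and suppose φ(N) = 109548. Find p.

φ(n) = (p−1)(q−1) = n − (p+q) + 1, so p + q = 110213 − 109548 + 1 = 666.
p and q are the roots of t² − 666t + 110213 = 0.
Discriminant: 666² − 4·110213 = 443556 − 440852 = 2704; √2704 = 52.
q = (666 − 52)/2 = 307, p = (666 + 52)/2 = 359.
Check: 307 · 359 = 110213.

359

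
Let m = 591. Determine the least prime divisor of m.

591 is odd.
Digit sum 15, divisible by 3.

3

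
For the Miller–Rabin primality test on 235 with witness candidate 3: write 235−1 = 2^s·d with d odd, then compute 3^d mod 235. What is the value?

103

235 − 1 = 234 = 2^1 · 117, so d = 117.
3^1 ≡ 3 (mod 235)
3^2 ≡ 3^2 = 9 ≡ 9 (mod 235)
3^4 ≡ 9^2 = 81 ≡ 81 (mod 235)
3^8 ≡ 81^2 = 6561 ≡ 216 (mod 235)
3^16 ≡ 216^2 = 46656 ≡ 126 (mod 235)
3^32 ≡ 126^2 = 15876 ≡ 131 (mod 235)
3^64 ≡ 131^2 = 17161 ≡ 6 (mod 235)
117 = 64 + 32 + 16 + 4 + 1 in binary powers of 2.
So 3^117 ≡ 6 · 131 · 126 · 81 · 3 ≡ 103 (mod 235).
Squaring chain: 103; never reaches −1, so base 3 is a Miller–Rabin witness that 235 is composite.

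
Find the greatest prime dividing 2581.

89

2581 = 29 · 89
89 is prime.
So 2581 = 29 · 89; the largest prime factor is 89.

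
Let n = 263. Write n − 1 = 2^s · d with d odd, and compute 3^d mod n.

263 − 1 = 262 = 2^1 · 131, so d = 131.
3^1 ≡ 3 (mod 263)
3^2 ≡ 3^2 = 9 ≡ 9 (mod 263)
3^4 ≡ 9^2 = 81 ≡ 81 (mod 263)
3^8 ≡ 81^2 = 6561 ≡ 249 (mod 263)
3^16 ≡ 249^2 = 62001 ≡ 196 (mod 263)
3^32 ≡ 196^2 = 38416 ≡ 18 (mod 263)
3^64 ≡ 18^2 = 324 ≡ 61 (mod 263)
3^128 ≡ 61^2 = 3721 ≡ 39 (mod 263)
131 = 128 + 2 + 1 in binary powers of 2.
So 3^131 ≡ 39 · 9 · 3 ≡ 1 (mod 263).
Since 3^d ≡ 1 (mod 263), base 3 does not prove 263 composite.

1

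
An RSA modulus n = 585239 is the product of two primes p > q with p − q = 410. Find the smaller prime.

Since p = q + 410, we have 585239 = q(q + 410), so q² + 410q − 585239 = 0.
Discriminant: 410² + 4·585239 = 168100 + 2340956 = 2509056; √2509056 = 1584.
q = (−410 + 1584)/2 = 587, and p = q + 410 = 997.
Check: 587 · 997 = 585239.

587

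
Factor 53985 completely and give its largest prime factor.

53985 = 3 · 17995
17995 = 5 · 3599
3599 = 59 · 61
61 is prime.
So 53985 = 3 · 5 · 59 · 61; the largest prime factor is 61.

61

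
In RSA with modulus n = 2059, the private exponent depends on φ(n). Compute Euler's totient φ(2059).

Factor: 2059 = 29 · 71.
φ(2059) = (29−1) · (71−1) = 28 · 70 = 1960.

1960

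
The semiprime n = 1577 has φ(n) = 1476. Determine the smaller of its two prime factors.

φ(n) = (p−1)(q−1) = n − (p+q) + 1, so p + q = 1577 − 1476 + 1 = 102.
p and q are the roots of t² − 102t + 1577 = 0.
Discriminant: 102² − 4·1577 = 10404 − 6308 = 4096; √4096 = 64.
q = (102 − 64)/2 = 19, p = (102 + 64)/2 = 83.
Check: 19 · 83 = 1577.

19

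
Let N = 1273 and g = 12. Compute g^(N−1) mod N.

12^1 ≡ 12 (mod 1273)
12^2 ≡ 12^2 = 144 ≡ 144 (mod 1273)
12^4 ≡ 144^2 = 20736 ≡ 368 (mod 1273)
12^8 ≡ 368^2 = 135424 ≡ 486 (mod 1273)
12^16 ≡ 486^2 = 236196 ≡ 691 (mod 1273)
12^32 ≡ 691^2 = 477481 ≡ 106 (mod 1273)
12^64 ≡ 106^2 = 11236 ≡ 1052 (mod 1273)
12^128 ≡ 1052^2 = 1106704 ≡ 467 (mod 1273)
12^256 ≡ 467^2 = 218089 ≡ 406 (mod 1273)
12^512 ≡ 406^2 = 164836 ≡ 619 (mod 1273)
12^1024 ≡ 619^2 = 383161 ≡ 1261 (mod 1273)
1272 = 1024 + 128 + 64 + 32 + 16 + 8 in binary powers of 2.
So 12^1272 ≡ 1261 · 467 · 1052 · 106 · 691 · 486 ≡ 210 (mod 1273).
Since 210 ≠ 1, base 12 is a Fermat witness: 1273 is composite.

210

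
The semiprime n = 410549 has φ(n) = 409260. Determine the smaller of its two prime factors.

571

φ(n) = (p−1)(q−1) = n − (p+q) + 1, so p + q = 410549 − 409260 + 1 = 1290.
p and q are the roots of t² − 1290t + 410549 = 0.
Discriminant: 1290² − 4·410549 = 1664100 − 1642196 = 21904; √21904 = 148.
q = (1290 − 148)/2 = 571, p = (1290 + 148)/2 = 719.
Check: 571 · 719 = 410549.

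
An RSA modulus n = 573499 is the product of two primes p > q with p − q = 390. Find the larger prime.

Since p = q + 390, we have 573499 = q(q + 390), so q² + 390q − 573499 = 0.
Discriminant: 390² + 4·573499 = 152100 + 2293996 = 2446096; √2446096 = 1564.
q = (−390 + 1564)/2 = 587, and p = q + 390 = 977.
Check: 587 · 977 = 573499.

977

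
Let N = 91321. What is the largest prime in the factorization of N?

67

91321 = 29 · 3149
3149 = 47 · 67
67 is prime.
So 91321 = 29 · 47 · 67; the largest prime factor is 67.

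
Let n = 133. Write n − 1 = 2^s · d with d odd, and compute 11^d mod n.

133 − 1 = 132 = 2^2 · 33, so d = 33.
11^1 ≡ 11 (mod 133)
11^2 ≡ 11^2 = 121 ≡ 121 (mod 133)
11^4 ≡ 121^2 = 14641 ≡ 11 (mod 133)
11^8 ≡ 11^2 = 121 ≡ 121 (mod 133)
11^16 ≡ 121^2 = 14641 ≡ 11 (mod 133)
11^32 ≡ 11^2 = 121 ≡ 121 (mod 133)
33 = 32 + 1 in binary powers of 2.
So 11^33 ≡ 121 · 11 ≡ 1 (mod 133).
Since 11^d ≡ 1 (mod 133), base 11 does not prove 133 composite.

1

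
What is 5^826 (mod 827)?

1

5^1 ≡ 5 (mod 827)
5^2 ≡ 5^2 = 25 ≡ 25 (mod 827)
5^4 ≡ 25^2 = 625 ≡ 625 (mod 827)
5^8 ≡ 625^2 = 390625 ≡ 281 (mod 827)
5^16 ≡ 281^2 = 78961 ≡ 396 (mod 827)
5^32 ≡ 396^2 = 156816 ≡ 513 (mod 827)
5^64 ≡ 513^2 = 263169 ≡ 183 (mod 827)
5^128 ≡ 183^2 = 33489 ≡ 409 (mod 827)
5^256 ≡ 409^2 = 167281 ≡ 227 (mod 827)
5^512 ≡ 227^2 = 51529 ≡ 255 (mod 827)
826 = 512 + 256 + 32 + 16 + 8 + 2 in binary powers of 2.
So 5^826 ≡ 255 · 227 · 513 · 396 · 281 · 25 ≡ 1 (mod 827).
Since the result is 1, base 5 gives no evidence that 827 is composite.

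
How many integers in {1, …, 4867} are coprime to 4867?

4680

Factor: 4867 = 31 · 157.
φ(4867) = (31−1) · (157−1) = 30 · 156 = 4680.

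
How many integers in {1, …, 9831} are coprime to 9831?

Factor: 9831 = 3 · 29 · 113.
φ(9831) = (3−1) · (29−1) · (113−1) = 2 · 28 · 112 = 6272.

6272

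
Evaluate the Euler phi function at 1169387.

1133568

Factor: 1169387 = 73 · 83 · 193.
φ(1169387) = (73−1) · (83−1) · (193−1) = 72 · 82 · 192 = 1133568.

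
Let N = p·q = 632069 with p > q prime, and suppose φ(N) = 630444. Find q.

φ(n) = (p−1)(q−1) = n − (p+q) + 1, so p + q = 632069 − 630444 + 1 = 1626.
p and q are the roots of t² − 1626t + 632069 = 0.
Discriminant: 1626² − 4·632069 = 2643876 − 2528276 = 115600; √115600 = 340.
q = (1626 − 340)/2 = 643, p = (1626 + 340)/2 = 983.
Check: 643 · 983 = 632069.

643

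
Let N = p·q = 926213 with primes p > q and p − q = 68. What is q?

Since p = q + 68, we have 926213 = q(q + 68), so q² + 68q − 926213 = 0.
Discriminant: 68² + 4·926213 = 4624 + 3704852 = 3709476; √3709476 = 1926.
q = (−68 + 1926)/2 = 929, and p = q + 68 = 997.
Check: 929 · 997 = 926213.

929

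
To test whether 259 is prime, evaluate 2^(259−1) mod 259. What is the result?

64

2^1 ≡ 2 (mod 259)
2^2 ≡ 2^2 = 4 ≡ 4 (mod 259)
2^4 ≡ 4^2 = 16 ≡ 16 (mod 259)
2^8 ≡ 16^2 = 256 ≡ 256 (mod 259)
2^16 ≡ 256^2 = 65536 ≡ 9 (mod 259)
2^32 ≡ 9^2 = 81 ≡ 81 (mod 259)
2^64 ≡ 81^2 = 6561 ≡ 86 (mod 259)
2^128 ≡ 86^2 = 7396 ≡ 144 (mod 259)
2^256 ≡ 144^2 = 20736 ≡ 16 (mod 259)
258 = 256 + 2 in binary powers of 2.
So 2^258 ≡ 16 · 4 ≡ 64 (mod 259).
Since 64 ≠ 1, base 2 is a Fermat witness: 259 is composite.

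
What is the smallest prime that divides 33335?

5

33335 is odd.
Digit sum 17, not divisible by 3.
Ends in 5: divisible by 5.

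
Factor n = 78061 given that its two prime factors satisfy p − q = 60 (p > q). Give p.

311

Since p = q + 60, we have 78061 = q(q + 60), so q² + 60q − 78061 = 0.
Discriminant: 60² + 4·78061 = 3600 + 312244 = 315844; √315844 = 562.
q = (−60 + 562)/2 = 251, and p = q + 60 = 311.
Check: 251 · 311 = 78061.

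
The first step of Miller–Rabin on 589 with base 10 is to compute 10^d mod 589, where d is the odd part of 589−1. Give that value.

589 − 1 = 588 = 2^2 · 147, so d = 147.
10^1 ≡ 10 (mod 589)
10^2 ≡ 10^2 = 100 ≡ 100 (mod 589)
10^4 ≡ 100^2 = 10000 ≡ 576 (mod 589)
10^8 ≡ 576^2 = 331776 ≡ 169 (mod 589)
10^16 ≡ 169^2 = 28561 ≡ 289 (mod 589)
10^32 ≡ 289^2 = 83521 ≡ 472 (mod 589)
10^64 ≡ 472^2 = 222784 ≡ 142 (mod 589)
10^128 ≡ 142^2 = 20164 ≡ 138 (mod 589)
147 = 128 + 16 + 2 + 1 in binary powers of 2.
So 10^147 ≡ 138 · 289 · 100 · 10 ≡ 221 (mod 589).
Squaring chain: 221 → 543; never reaches −1, so base 10 is a Miller–Rabin witness that 589 is composite.

221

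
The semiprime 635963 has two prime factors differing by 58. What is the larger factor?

827

Since p = q + 58, we have 635963 = q(q + 58), so q² + 58q − 635963 = 0.
Discriminant: 58² + 4·635963 = 3364 + 2543852 = 2547216; √2547216 = 1596.
q = (−58 + 1596)/2 = 769, and p = q + 58 = 827.
Check: 769 · 827 = 635963.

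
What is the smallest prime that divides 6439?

47

6439 is odd.
Digit sum 22, not divisible by 3.
Ends in 9: not divisible by 5.
7: 6439 = 7·919 + 6
11: 6439 = 11·585 + 4
13: 6439 = 13·495 + 4
17: 6439 = 17·378 + 13
19: 6439 = 19·338 + 17
23: 6439 = 23·279 + 22
29: 6439 = 29·222 + 1
31: 6439 = 31·207 + 22
37: 6439 = 37·174 + 1
41: 6439 = 41·157 + 2
43: 6439 = 43·149 + 32
47: 6439 = 47·137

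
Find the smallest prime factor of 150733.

11

150733 is odd.
Digit sum 19, not divisible by 3.
Ends in 3: not divisible by 5.
7: 150733 = 7·21533 + 2
11: 150733 = 11·13703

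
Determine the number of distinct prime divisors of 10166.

10166 = 2 · 5083
5083 = 13 · 391
391 = 17 · 23
10166 = 2 · 13 · 17 · 23, which has 4 distinct prime factors.

4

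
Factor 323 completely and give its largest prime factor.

19

323 = 17 · 19
19 is prime.
So 323 = 17 · 19; the largest prime factor is 19.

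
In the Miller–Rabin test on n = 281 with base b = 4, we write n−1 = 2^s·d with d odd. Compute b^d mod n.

281 − 1 = 280 = 2^3 · 35, so d = 35.
4^1 ≡ 4 (mod 281)
4^2 ≡ 4^2 = 16 ≡ 16 (mod 281)
4^4 ≡ 16^2 = 256 ≡ 256 (mod 281)
4^8 ≡ 256^2 = 65536 ≡ 63 (mod 281)
4^16 ≡ 63^2 = 3969 ≡ 35 (mod 281)
4^32 ≡ 35^2 = 1225 ≡ 101 (mod 281)
35 = 32 + 2 + 1 in binary powers of 2.
So 4^35 ≡ 101 · 16 · 4 ≡ 1 (mod 281).
Since 4^d ≡ 1 (mod 281), base 4 does not prove 281 composite.

1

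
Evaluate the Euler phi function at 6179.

5976

Factor: 6179 = 37 · 167.
φ(6179) = (37−1) · (167−1) = 36 · 166 = 5976.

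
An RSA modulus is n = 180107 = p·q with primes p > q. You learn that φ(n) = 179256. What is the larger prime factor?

φ(n) = (p−1)(q−1) = n − (p+q) + 1, so p + q = 180107 − 179256 + 1 = 852.
p and q are the roots of t² − 852t + 180107 = 0.
Discriminant: 852² − 4·180107 = 725904 − 720428 = 5476; √5476 = 74.
q = (852 − 74)/2 = 389, p = (852 + 74)/2 = 463.
Check: 389 · 463 = 180107.

463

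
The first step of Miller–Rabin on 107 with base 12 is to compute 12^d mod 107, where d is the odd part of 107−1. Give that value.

1

107 − 1 = 106 = 2^1 · 53, so d = 53.
12^1 ≡ 12 (mod 107)
12^2 ≡ 12^2 = 144 ≡ 37 (mod 107)
12^4 ≡ 37^2 = 1369 ≡ 85 (mod 107)
12^8 ≡ 85^2 = 7225 ≡ 56 (mod 107)
12^16 ≡ 56^2 = 3136 ≡ 33 (mod 107)
12^32 ≡ 33^2 = 1089 ≡ 19 (mod 107)
53 = 32 + 16 + 4 + 1 in binary powers of 2.
So 12^53 ≡ 19 · 33 · 85 · 12 ≡ 1 (mod 107).
Since 12^d ≡ 1 (mod 107), base 12 does not prove 107 composite.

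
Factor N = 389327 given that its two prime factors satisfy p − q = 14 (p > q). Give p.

Since p = q + 14, we have 389327 = q(q + 14), so q² + 14q − 389327 = 0.
Discriminant: 14² + 4·389327 = 196 + 1557308 = 1557504; √1557504 = 1248.
q = (−14 + 1248)/2 = 617, and p = q + 14 = 631.
Check: 617 · 631 = 389327.

631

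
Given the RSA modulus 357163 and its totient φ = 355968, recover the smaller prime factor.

φ(n) = (p−1)(q−1) = n − (p+q) + 1, so p + q = 357163 − 355968 + 1 = 1196.
p and q are the roots of t² − 1196t + 357163 = 0.
Discriminant: 1196² − 4·357163 = 1430416 − 1428652 = 1764; √1764 = 42.
q = (1196 − 42)/2 = 577, p = (1196 + 42)/2 = 619.
Check: 577 · 619 = 357163.

577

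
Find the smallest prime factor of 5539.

29

5539 is odd.
Digit sum 22, not divisible by 3.
Ends in 9: not divisible by 5.
7: 5539 = 7·791 + 2
11: 5539 = 11·503 + 6
13: 5539 = 13·426 + 1
17: 5539 = 17·325 + 14
19: 5539 = 19·291 + 10
23: 5539 = 23·240 + 19
29: 5539 = 29·191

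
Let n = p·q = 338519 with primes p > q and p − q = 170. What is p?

673

Since p = q + 170, we have 338519 = q(q + 170), so q² + 170q − 338519 = 0.
Discriminant: 170² + 4·338519 = 28900 + 1354076 = 1382976; √1382976 = 1176.
q = (−170 + 1176)/2 = 503, and p = q + 170 = 673.
Check: 503 · 673 = 338519.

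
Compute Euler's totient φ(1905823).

Factor: 1905823 = 61 · 157 · 199.
φ(1905823) = (61−1) · (157−1) · (199−1) = 60 · 156 · 198 = 1853280.

1853280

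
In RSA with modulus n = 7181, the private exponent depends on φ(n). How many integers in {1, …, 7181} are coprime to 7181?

6972

Factor: 7181 = 43 · 167.
φ(7181) = (43−1) · (167−1) = 42 · 166 = 6972.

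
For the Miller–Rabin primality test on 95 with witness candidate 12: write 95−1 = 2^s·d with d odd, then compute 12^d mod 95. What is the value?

8

95 − 1 = 94 = 2^1 · 47, so d = 47.
12^1 ≡ 12 (mod 95)
12^2 ≡ 12^2 = 144 ≡ 49 (mod 95)
12^4 ≡ 49^2 = 2401 ≡ 26 (mod 95)
12^8 ≡ 26^2 = 676 ≡ 11 (mod 95)
12^16 ≡ 11^2 = 121 ≡ 26 (mod 95)
12^32 ≡ 26^2 = 676 ≡ 11 (mod 95)
47 = 32 + 8 + 4 + 2 + 1 in binary powers of 2.
So 12^47 ≡ 11 · 11 · 26 · 49 · 12 ≡ 8 (mod 95).
Squaring chain: 8; never reaches −1, so base 12 is a Miller–Rabin witness that 95 is composite.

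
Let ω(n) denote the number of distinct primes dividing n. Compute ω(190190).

6

190190 = 2 · 95095
95095 = 5 · 19019
19019 = 7 · 2717
2717 = 11 · 247
247 = 13 · 19
190190 = 2 · 5 · 7 · 11 · 13 · 19, which has 6 distinct prime factors.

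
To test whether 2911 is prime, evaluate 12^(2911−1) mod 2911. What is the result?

12^1 ≡ 12 (mod 2911)
12^2 ≡ 12^2 = 144 ≡ 144 (mod 2911)
12^4 ≡ 144^2 = 20736 ≡ 359 (mod 2911)
12^8 ≡ 359^2 = 128881 ≡ 797 (mod 2911)
12^16 ≡ 797^2 = 635209 ≡ 611 (mod 2911)
12^32 ≡ 611^2 = 373321 ≡ 713 (mod 2911)
12^64 ≡ 713^2 = 508369 ≡ 1855 (mod 2911)
12^128 ≡ 1855^2 = 3441025 ≡ 223 (mod 2911)
12^256 ≡ 223^2 = 49729 ≡ 242 (mod 2911)
12^512 ≡ 242^2 = 58564 ≡ 344 (mod 2911)
12^1024 ≡ 344^2 = 118336 ≡ 1896 (mod 2911)
12^2048 ≡ 1896^2 = 3594816 ≡ 2642 (mod 2911)
2910 = 2048 + 512 + 256 + 64 + 16 + 8 + 4 + 2 in binary powers of 2.
So 12^2910 ≡ 2642 · 344 · 242 · 1855 · 611 · 797 · 359 · 144 ≡ 2533 (mod 2911).
Since 2533 ≠ 1, base 12 is a Fermat witness: 2911 is composite.

2533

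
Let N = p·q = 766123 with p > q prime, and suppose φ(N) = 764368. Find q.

809

φ(n) = (p−1)(q−1) = n − (p+q) + 1, so p + q = 766123 − 764368 + 1 = 1756.
p and q are the roots of t² − 1756t + 766123 = 0.
Discriminant: 1756² − 4·766123 = 3083536 − 3064492 = 19044; √19044 = 138.
q = (1756 − 138)/2 = 809, p = (1756 + 138)/2 = 947.
Check: 809 · 947 = 766123.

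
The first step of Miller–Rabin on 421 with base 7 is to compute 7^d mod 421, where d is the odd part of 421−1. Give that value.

421 − 1 = 420 = 2^2 · 105, so d = 105.
7^1 ≡ 7 (mod 421)
7^2 ≡ 7^2 = 49 ≡ 49 (mod 421)
7^4 ≡ 49^2 = 2401 ≡ 296 (mod 421)
7^8 ≡ 296^2 = 87616 ≡ 48 (mod 421)
7^16 ≡ 48^2 = 2304 ≡ 199 (mod 421)
7^32 ≡ 199^2 = 39601 ≡ 27 (mod 421)
7^64 ≡ 27^2 = 729 ≡ 308 (mod 421)
105 = 64 + 32 + 8 + 1 in binary powers of 2.
So 7^105 ≡ 308 · 27 · 48 · 7 ≡ 420 (mod 421).
Since 7^d ≡ 420 (mod 421), base 7 does not prove 421 composite.

420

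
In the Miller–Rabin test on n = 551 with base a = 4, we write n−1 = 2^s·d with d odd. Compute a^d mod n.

551 − 1 = 550 = 2^1 · 275, so d = 275.
4^1 ≡ 4 (mod 551)
4^2 ≡ 4^2 = 16 ≡ 16 (mod 551)
4^4 ≡ 16^2 = 256 ≡ 256 (mod 551)
4^8 ≡ 256^2 = 65536 ≡ 518 (mod 551)
4^16 ≡ 518^2 = 268324 ≡ 538 (mod 551)
4^32 ≡ 538^2 = 289444 ≡ 169 (mod 551)
4^64 ≡ 169^2 = 28561 ≡ 460 (mod 551)
4^128 ≡ 460^2 = 211600 ≡ 16 (mod 551)
4^256 ≡ 16^2 = 256 ≡ 256 (mod 551)
275 = 256 + 16 + 2 + 1 in binary powers of 2.
So 4^275 ≡ 256 · 538 · 16 · 4 ≡ 245 (mod 551).
Squaring chain: 245; never reaches −1, so base 4 is a Miller–Rabin witness that 551 is composite.

245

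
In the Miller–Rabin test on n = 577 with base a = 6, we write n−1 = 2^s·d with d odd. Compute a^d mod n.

391

577 − 1 = 576 = 2^6 · 9, so d = 9.
6^1 ≡ 6 (mod 577)
6^2 ≡ 6^2 = 36 ≡ 36 (mod 577)
6^4 ≡ 36^2 = 1296 ≡ 142 (mod 577)
6^8 ≡ 142^2 = 20164 ≡ 546 (mod 577)
9 = 8 + 1 in binary powers of 2.
So 6^9 ≡ 546 · 6 ≡ 391 (mod 577).
Squaring chain: 391 → 553 → 576 → 1 → 1 → 1; reaches −1, so base 6 does not prove 577 composite.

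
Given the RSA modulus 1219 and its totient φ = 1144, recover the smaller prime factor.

23

φ(n) = (p−1)(q−1) = n − (p+q) + 1, so p + q = 1219 − 1144 + 1 = 76.
p and q are the roots of t² − 76t + 1219 = 0.
Discriminant: 76² − 4·1219 = 5776 − 4876 = 900; √900 = 30.
q = (76 − 30)/2 = 23, p = (76 + 30)/2 = 53.
Check: 23 · 53 = 1219.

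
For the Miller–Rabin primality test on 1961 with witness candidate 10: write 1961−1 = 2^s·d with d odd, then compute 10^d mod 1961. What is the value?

1210

1961 − 1 = 1960 = 2^3 · 245, so d = 245.
10^1 ≡ 10 (mod 1961)
10^2 ≡ 10^2 = 100 ≡ 100 (mod 1961)
10^4 ≡ 100^2 = 10000 ≡ 195 (mod 1961)
10^8 ≡ 195^2 = 38025 ≡ 766 (mod 1961)
10^16 ≡ 766^2 = 586756 ≡ 417 (mod 1961)
10^32 ≡ 417^2 = 173889 ≡ 1321 (mod 1961)
10^64 ≡ 1321^2 = 1745041 ≡ 1712 (mod 1961)
10^128 ≡ 1712^2 = 2930944 ≡ 1210 (mod 1961)
245 = 128 + 64 + 32 + 16 + 4 + 1 in binary powers of 2.
So 10^245 ≡ 1210 · 1712 · 1321 · 417 · 195 · 10 ≡ 1210 (mod 1961).
Squaring chain: 1210 → 1194 → 1950; never reaches −1, so base 10 is a Miller–Rabin witness that 1961 is composite.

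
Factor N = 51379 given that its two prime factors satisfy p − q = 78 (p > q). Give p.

Since p = q + 78, we have 51379 = q(q + 78), so q² + 78q − 51379 = 0.
Discriminant: 78² + 4·51379 = 6084 + 205516 = 211600; √211600 = 460.
q = (−78 + 460)/2 = 191, and p = q + 78 = 269.
Check: 191 · 269 = 51379.

269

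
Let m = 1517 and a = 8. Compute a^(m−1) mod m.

8^1 ≡ 8 (mod 1517)
8^2 ≡ 8^2 = 64 ≡ 64 (mod 1517)
8^4 ≡ 64^2 = 4096 ≡ 1062 (mod 1517)
8^8 ≡ 1062^2 = 1127844 ≡ 713 (mod 1517)
8^16 ≡ 713^2 = 508369 ≡ 174 (mod 1517)
8^32 ≡ 174^2 = 30276 ≡ 1453 (mod 1517)
8^64 ≡ 1453^2 = 2111209 ≡ 1062 (mod 1517)
8^128 ≡ 1062^2 = 1127844 ≡ 713 (mod 1517)
8^256 ≡ 713^2 = 508369 ≡ 174 (mod 1517)
8^512 ≡ 174^2 = 30276 ≡ 1453 (mod 1517)
8^1024 ≡ 1453^2 = 2111209 ≡ 1062 (mod 1517)
1516 = 1024 + 256 + 128 + 64 + 32 + 8 + 4 in binary powers of 2.
So 8^1516 ≡ 1062 · 174 · 713 · 1062 · 1453 · 713 · 1062 ≡ 174 (mod 1517).
Since 174 ≠ 1, base 8 is a Fermat witness: 1517 is composite.

174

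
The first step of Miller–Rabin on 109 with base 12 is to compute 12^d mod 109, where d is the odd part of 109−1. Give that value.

108

109 − 1 = 108 = 2^2 · 27, so d = 27.
12^1 ≡ 12 (mod 109)
12^2 ≡ 12^2 = 144 ≡ 35 (mod 109)
12^4 ≡ 35^2 = 1225 ≡ 26 (mod 109)
12^8 ≡ 26^2 = 676 ≡ 22 (mod 109)
12^16 ≡ 22^2 = 484 ≡ 48 (mod 109)
27 = 16 + 8 + 2 + 1 in binary powers of 2.
So 12^27 ≡ 48 · 22 · 35 · 12 ≡ 108 (mod 109).
Since 12^d ≡ 108 (mod 109), base 12 does not prove 109 composite.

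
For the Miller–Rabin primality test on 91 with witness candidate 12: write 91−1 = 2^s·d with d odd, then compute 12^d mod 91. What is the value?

90

91 − 1 = 90 = 2^1 · 45, so d = 45.
12^1 ≡ 12 (mod 91)
12^2 ≡ 12^2 = 144 ≡ 53 (mod 91)
12^4 ≡ 53^2 = 2809 ≡ 79 (mod 91)
12^8 ≡ 79^2 = 6241 ≡ 53 (mod 91)
12^16 ≡ 53^2 = 2809 ≡ 79 (mod 91)
12^32 ≡ 79^2 = 6241 ≡ 53 (mod 91)
45 = 32 + 8 + 4 + 1 in binary powers of 2.
So 12^45 ≡ 53 · 53 · 79 · 12 ≡ 90 (mod 91).
Since 12^d ≡ 90 (mod 91), base 12 does not prove 91 composite.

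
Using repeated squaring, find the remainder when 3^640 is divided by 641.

3^1 ≡ 3 (mod 641)
3^2 ≡ 3^2 = 9 ≡ 9 (mod 641)
3^4 ≡ 9^2 = 81 ≡ 81 (mod 641)
3^8 ≡ 81^2 = 6561 ≡ 151 (mod 641)
3^16 ≡ 151^2 = 22801 ≡ 366 (mod 641)
3^32 ≡ 366^2 = 133956 ≡ 628 (mod 641)
3^64 ≡ 628^2 = 394384 ≡ 169 (mod 641)
3^128 ≡ 169^2 = 28561 ≡ 357 (mod 641)
3^256 ≡ 357^2 = 127449 ≡ 531 (mod 641)
3^512 ≡ 531^2 = 281961 ≡ 562 (mod 641)
640 = 512 + 128 in binary powers of 2.
So 3^640 ≡ 562 · 357 ≡ 1 (mod 641).
Since the result is 1, base 3 gives no evidence that 641 is composite.

1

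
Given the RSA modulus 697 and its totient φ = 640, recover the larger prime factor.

φ(n) = (p−1)(q−1) = n − (p+q) + 1, so p + q = 697 − 640 + 1 = 58.
p and q are the roots of t² − 58t + 697 = 0.
Discriminant: 58² − 4·697 = 3364 − 2788 = 576; √576 = 24.
q = (58 − 24)/2 = 17, p = (58 + 24)/2 = 41.
Check: 17 · 41 = 697.

41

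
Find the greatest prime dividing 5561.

83

5561 = 67 · 83
83 is prime.
So 5561 = 67 · 83; the largest prime factor is 83.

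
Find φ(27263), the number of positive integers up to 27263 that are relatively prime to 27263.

26928

Factor: 27263 = 137 · 199.
φ(27263) = (137−1) · (199−1) = 136 · 198 = 26928.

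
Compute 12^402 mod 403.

66

12^1 ≡ 12 (mod 403)
12^2 ≡ 12^2 = 144 ≡ 144 (mod 403)
12^4 ≡ 144^2 = 20736 ≡ 183 (mod 403)
12^8 ≡ 183^2 = 33489 ≡ 40 (mod 403)
12^16 ≡ 40^2 = 1600 ≡ 391 (mod 403)
12^32 ≡ 391^2 = 152881 ≡ 144 (mod 403)
12^64 ≡ 144^2 = 20736 ≡ 183 (mod 403)
12^128 ≡ 183^2 = 33489 ≡ 40 (mod 403)
12^256 ≡ 40^2 = 1600 ≡ 391 (mod 403)
402 = 256 + 128 + 16 + 2 in binary powers of 2.
So 12^402 ≡ 391 · 40 · 391 · 144 ≡ 66 (mod 403).
Since 66 ≠ 1, base 12 is a Fermat witness: 403 is composite.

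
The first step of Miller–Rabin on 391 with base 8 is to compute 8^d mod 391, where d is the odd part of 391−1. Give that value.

257

391 − 1 = 390 = 2^1 · 195, so d = 195.
8^1 ≡ 8 (mod 391)
8^2 ≡ 8^2 = 64 ≡ 64 (mod 391)
8^4 ≡ 64^2 = 4096 ≡ 186 (mod 391)
8^8 ≡ 186^2 = 34596 ≡ 188 (mod 391)
8^16 ≡ 188^2 = 35344 ≡ 154 (mod 391)
8^32 ≡ 154^2 = 23716 ≡ 256 (mod 391)
8^64 ≡ 256^2 = 65536 ≡ 239 (mod 391)
8^128 ≡ 239^2 = 57121 ≡ 35 (mod 391)
195 = 128 + 64 + 2 + 1 in binary powers of 2.
So 8^195 ≡ 35 · 239 · 64 · 8 ≡ 257 (mod 391).
Squaring chain: 257; never reaches −1, so base 8 is a Miller–Rabin witness that 391 is composite.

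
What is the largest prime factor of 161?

23

161 = 7 · 23
23 is prime.
So 161 = 7 · 23; the largest prime factor is 23.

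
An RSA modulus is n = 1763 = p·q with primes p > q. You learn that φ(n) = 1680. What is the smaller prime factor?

41

φ(n) = (p−1)(q−1) = n − (p+q) + 1, so p + q = 1763 − 1680 + 1 = 84.
p and q are the roots of t² − 84t + 1763 = 0.
Discriminant: 84² − 4·1763 = 7056 − 7052 = 4; √4 = 2.
q = (84 − 2)/2 = 41, p = (84 + 2)/2 = 43.
Check: 41 · 43 = 1763.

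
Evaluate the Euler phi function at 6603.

Factor: 6603 = 3 · 31 · 71.
φ(6603) = (3−1) · (31−1) · (71−1) = 2 · 30 · 70 = 4200.

4200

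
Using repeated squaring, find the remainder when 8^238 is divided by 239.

1

8^1 ≡ 8 (mod 239)
8^2 ≡ 8^2 = 64 ≡ 64 (mod 239)
8^4 ≡ 64^2 = 4096 ≡ 33 (mod 239)
8^8 ≡ 33^2 = 1089 ≡ 133 (mod 239)
8^16 ≡ 133^2 = 17689 ≡ 3 (mod 239)
8^32 ≡ 3^2 = 9 ≡ 9 (mod 239)
8^64 ≡ 9^2 = 81 ≡ 81 (mod 239)
8^128 ≡ 81^2 = 6561 ≡ 108 (mod 239)
238 = 128 + 64 + 32 + 8 + 4 + 2 in binary powers of 2.
So 8^238 ≡ 108 · 81 · 9 · 133 · 33 · 64 ≡ 1 (mod 239).
Since the result is 1, base 8 gives no evidence that 239 is composite.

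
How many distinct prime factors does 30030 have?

30030 = 2 · 15015
15015 = 3 · 5005
5005 = 5 · 1001
1001 = 7 · 143
143 = 11 · 13
30030 = 2 · 3 · 5 · 7 · 11 · 13, which has 6 distinct prime factors.

6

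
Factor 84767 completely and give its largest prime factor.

84767 = 29 · 2923
2923 = 37 · 79
79 is prime.
So 84767 = 29 · 37 · 79; the largest prime factor is 79.

79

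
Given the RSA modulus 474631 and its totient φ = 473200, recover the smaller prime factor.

521

φ(n) = (p−1)(q−1) = n − (p+q) + 1, so p + q = 474631 − 473200 + 1 = 1432.
p and q are the roots of t² − 1432t + 474631 = 0.
Discriminant: 1432² − 4·474631 = 2050624 − 1898524 = 152100; √152100 = 390.
q = (1432 − 390)/2 = 521, p = (1432 + 390)/2 = 911.
Check: 521 · 911 = 474631.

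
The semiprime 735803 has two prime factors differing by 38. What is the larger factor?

Since p = q + 38, we have 735803 = q(q + 38), so q² + 38q − 735803 = 0.
Discriminant: 38² + 4·735803 = 1444 + 2943212 = 2944656; √2944656 = 1716.
q = (−38 + 1716)/2 = 839, and p = q + 38 = 877.
Check: 839 · 877 = 735803.

877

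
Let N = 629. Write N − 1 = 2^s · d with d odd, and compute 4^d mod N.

225

629 − 1 = 628 = 2^2 · 157, so d = 157.
4^1 ≡ 4 (mod 629)
4^2 ≡ 4^2 = 16 ≡ 16 (mod 629)
4^4 ≡ 16^2 = 256 ≡ 256 (mod 629)
4^8 ≡ 256^2 = 65536 ≡ 120 (mod 629)
4^16 ≡ 120^2 = 14400 ≡ 562 (mod 629)
4^32 ≡ 562^2 = 315844 ≡ 86 (mod 629)
4^64 ≡ 86^2 = 7396 ≡ 477 (mod 629)
4^128 ≡ 477^2 = 227529 ≡ 460 (mod 629)
157 = 128 + 16 + 8 + 4 + 1 in binary powers of 2.
So 4^157 ≡ 460 · 562 · 120 · 256 · 4 ≡ 225 (mod 629).
Squaring chain: 225 → 305; never reaches −1, so base 4 is a Miller–Rabin witness that 629 is composite.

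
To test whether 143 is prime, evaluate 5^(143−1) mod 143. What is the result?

5^1 ≡ 5 (mod 143)
5^2 ≡ 5^2 = 25 ≡ 25 (mod 143)
5^4 ≡ 25^2 = 625 ≡ 53 (mod 143)
5^8 ≡ 53^2 = 2809 ≡ 92 (mod 143)
5^16 ≡ 92^2 = 8464 ≡ 27 (mod 143)
5^32 ≡ 27^2 = 729 ≡ 14 (mod 143)
5^64 ≡ 14^2 = 196 ≡ 53 (mod 143)
5^128 ≡ 53^2 = 2809 ≡ 92 (mod 143)
142 = 128 + 8 + 4 + 2 in binary powers of 2.
So 5^142 ≡ 92 · 92 · 53 · 25 ≡ 25 (mod 143).
Since 25 ≠ 1, base 5 is a Fermat witness: 143 is composite.

25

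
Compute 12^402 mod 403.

12^1 ≡ 12 (mod 403)
12^2 ≡ 12^2 = 144 ≡ 144 (mod 403)
12^4 ≡ 144^2 = 20736 ≡ 183 (mod 403)
12^8 ≡ 183^2 = 33489 ≡ 40 (mod 403)
12^16 ≡ 40^2 = 1600 ≡ 391 (mod 403)
12^32 ≡ 391^2 = 152881 ≡ 144 (mod 403)
12^64 ≡ 144^2 = 20736 ≡ 183 (mod 403)
12^128 ≡ 183^2 = 33489 ≡ 40 (mod 403)
12^256 ≡ 40^2 = 1600 ≡ 391 (mod 403)
402 = 256 + 128 + 16 + 2 in binary powers of 2.
So 12^402 ≡ 391 · 40 · 391 · 144 ≡ 66 (mod 403).
Since 66 ≠ 1, base 12 is a Fermat witness: 403 is composite.

66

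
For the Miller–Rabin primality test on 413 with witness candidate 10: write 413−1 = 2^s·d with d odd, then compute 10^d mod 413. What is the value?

413 − 1 = 412 = 2^2 · 103, so d = 103.
10^1 ≡ 10 (mod 413)
10^2 ≡ 10^2 = 100 ≡ 100 (mod 413)
10^4 ≡ 100^2 = 10000 ≡ 88 (mod 413)
10^8 ≡ 88^2 = 7744 ≡ 310 (mod 413)
10^16 ≡ 310^2 = 96100 ≡ 284 (mod 413)
10^32 ≡ 284^2 = 80656 ≡ 121 (mod 413)
10^64 ≡ 121^2 = 14641 ≡ 186 (mod 413)
103 = 64 + 32 + 4 + 2 + 1 in binary powers of 2.
So 10^103 ≡ 186 · 121 · 88 · 100 · 10 ≡ 129 (mod 413).
Squaring chain: 129 → 121; never reaches −1, so base 10 is a Miller–Rabin witness that 413 is composite.

129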